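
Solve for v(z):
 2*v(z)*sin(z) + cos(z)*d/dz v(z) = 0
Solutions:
 v(z) = C1*cos(z)^2


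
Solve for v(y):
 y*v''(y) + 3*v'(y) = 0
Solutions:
 v(y) = C1 + C2/y^2


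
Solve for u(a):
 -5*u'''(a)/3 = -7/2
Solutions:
 u(a) = C1 + C2*a + C3*a^2 + 7*a^3/20


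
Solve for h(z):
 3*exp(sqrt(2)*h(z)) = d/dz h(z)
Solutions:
 h(z) = sqrt(2)*(2*log(-1/(C1 + 3*z)) - log(2))/4


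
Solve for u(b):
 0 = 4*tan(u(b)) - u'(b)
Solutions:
 u(b) = pi - asin(C1*exp(4*b))
 u(b) = asin(C1*exp(4*b))


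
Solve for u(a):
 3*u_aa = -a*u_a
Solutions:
 u(a) = C1 + C2*erf(sqrt(6)*a/6)


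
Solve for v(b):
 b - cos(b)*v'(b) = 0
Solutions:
 v(b) = C1 + Integral(b/cos(b), b)


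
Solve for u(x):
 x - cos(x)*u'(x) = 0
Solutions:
 u(x) = C1 + Integral(x/cos(x), x)


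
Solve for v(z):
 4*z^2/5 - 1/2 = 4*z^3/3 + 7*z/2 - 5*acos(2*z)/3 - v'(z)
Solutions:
 v(z) = C1 + z^4/3 - 4*z^3/15 + 7*z^2/4 - 5*z*acos(2*z)/3 + z/2 + 5*sqrt(1 - 4*z^2)/6


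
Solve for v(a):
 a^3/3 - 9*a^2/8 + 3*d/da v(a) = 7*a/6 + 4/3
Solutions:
 v(a) = C1 - a^4/36 + a^3/8 + 7*a^2/36 + 4*a/9


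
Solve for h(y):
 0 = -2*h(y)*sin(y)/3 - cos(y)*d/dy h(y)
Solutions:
 h(y) = C1*cos(y)^(2/3)


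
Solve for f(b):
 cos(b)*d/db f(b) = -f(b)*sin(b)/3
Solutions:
 f(b) = C1*cos(b)^(1/3)


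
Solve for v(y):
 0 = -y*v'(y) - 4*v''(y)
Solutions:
 v(y) = C1 + C2*erf(sqrt(2)*y/4)


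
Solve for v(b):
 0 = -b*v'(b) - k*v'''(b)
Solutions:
 v(b) = C1 + Integral(C2*airyai(b*(-1/k)^(1/3)) + C3*airybi(b*(-1/k)^(1/3)), b)


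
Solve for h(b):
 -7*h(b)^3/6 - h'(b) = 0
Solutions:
 h(b) = -sqrt(3)*sqrt(-1/(C1 - 7*b))
 h(b) = sqrt(3)*sqrt(-1/(C1 - 7*b))


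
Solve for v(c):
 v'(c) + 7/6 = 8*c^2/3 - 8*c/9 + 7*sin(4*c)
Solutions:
 v(c) = C1 + 8*c^3/9 - 4*c^2/9 - 7*c/6 - 7*cos(4*c)/4


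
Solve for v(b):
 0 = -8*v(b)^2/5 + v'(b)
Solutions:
 v(b) = -5/(C1 + 8*b)


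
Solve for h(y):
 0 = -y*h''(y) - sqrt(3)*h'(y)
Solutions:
 h(y) = C1 + C2*y^(1 - sqrt(3))


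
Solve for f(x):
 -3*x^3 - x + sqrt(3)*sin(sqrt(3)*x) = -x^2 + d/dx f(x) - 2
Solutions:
 f(x) = C1 - 3*x^4/4 + x^3/3 - x^2/2 + 2*x - cos(sqrt(3)*x)


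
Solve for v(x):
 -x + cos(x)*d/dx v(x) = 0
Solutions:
 v(x) = C1 + Integral(x/cos(x), x)


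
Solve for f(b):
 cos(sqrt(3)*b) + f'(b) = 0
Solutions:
 f(b) = C1 - sqrt(3)*sin(sqrt(3)*b)/3


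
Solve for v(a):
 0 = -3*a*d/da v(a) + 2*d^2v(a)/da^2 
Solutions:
 v(a) = C1 + C2*erfi(sqrt(3)*a/2)


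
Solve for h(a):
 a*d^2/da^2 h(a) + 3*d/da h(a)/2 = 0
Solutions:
 h(a) = C1 + C2/sqrt(a)


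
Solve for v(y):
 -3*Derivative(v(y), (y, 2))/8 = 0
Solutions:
 v(y) = C1 + C2*y


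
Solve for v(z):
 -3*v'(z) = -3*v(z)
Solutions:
 v(z) = C1*exp(z)


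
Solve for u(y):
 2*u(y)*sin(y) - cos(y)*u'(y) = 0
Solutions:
 u(y) = C1/cos(y)^2


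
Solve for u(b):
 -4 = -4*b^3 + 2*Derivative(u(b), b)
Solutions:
 u(b) = C1 + b^4/2 - 2*b


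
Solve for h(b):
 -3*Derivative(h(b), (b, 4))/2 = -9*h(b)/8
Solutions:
 h(b) = C1*exp(-sqrt(2)*3^(1/4)*b/2) + C2*exp(sqrt(2)*3^(1/4)*b/2) + C3*sin(sqrt(2)*3^(1/4)*b/2) + C4*cos(sqrt(2)*3^(1/4)*b/2)


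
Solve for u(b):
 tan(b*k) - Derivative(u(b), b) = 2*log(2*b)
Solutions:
 u(b) = C1 - 2*b*log(b) - 2*b*log(2) + 2*b + Piecewise((-log(cos(b*k))/k, Ne(k, 0)), (0, True))


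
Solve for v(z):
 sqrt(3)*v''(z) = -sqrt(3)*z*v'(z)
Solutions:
 v(z) = C1 + C2*erf(sqrt(2)*z/2)


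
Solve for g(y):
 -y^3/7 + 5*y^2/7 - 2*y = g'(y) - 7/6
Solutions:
 g(y) = C1 - y^4/28 + 5*y^3/21 - y^2 + 7*y/6


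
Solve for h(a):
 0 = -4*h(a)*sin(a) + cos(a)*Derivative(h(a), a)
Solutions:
 h(a) = C1/cos(a)^4


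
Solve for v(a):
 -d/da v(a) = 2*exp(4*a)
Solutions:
 v(a) = C1 - exp(4*a)/2


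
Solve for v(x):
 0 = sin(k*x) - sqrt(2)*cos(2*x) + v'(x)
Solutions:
 v(x) = C1 + sqrt(2)*sin(2*x)/2 + cos(k*x)/k


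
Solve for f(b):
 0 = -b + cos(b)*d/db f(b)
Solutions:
 f(b) = C1 + Integral(b/cos(b), b)


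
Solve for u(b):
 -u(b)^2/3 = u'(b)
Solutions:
 u(b) = 3/(C1 + b)


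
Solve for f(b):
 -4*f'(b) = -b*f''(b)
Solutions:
 f(b) = C1 + C2*b^5


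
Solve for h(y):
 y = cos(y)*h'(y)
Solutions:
 h(y) = C1 + Integral(y/cos(y), y)


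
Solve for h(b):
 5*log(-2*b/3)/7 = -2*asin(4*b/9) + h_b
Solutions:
 h(b) = C1 + 5*b*log(-b)/7 + 2*b*asin(4*b/9) - 5*b*log(3)/7 - 5*b/7 + 5*b*log(2)/7 + sqrt(81 - 16*b^2)/2


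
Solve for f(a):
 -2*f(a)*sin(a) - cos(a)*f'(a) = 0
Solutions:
 f(a) = C1*cos(a)^2


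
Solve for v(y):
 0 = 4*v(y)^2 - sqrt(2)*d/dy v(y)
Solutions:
 v(y) = -1/(C1 + 2*sqrt(2)*y)


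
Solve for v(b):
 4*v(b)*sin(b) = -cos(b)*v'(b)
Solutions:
 v(b) = C1*cos(b)^4


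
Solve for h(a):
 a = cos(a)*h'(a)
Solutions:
 h(a) = C1 + Integral(a/cos(a), a)


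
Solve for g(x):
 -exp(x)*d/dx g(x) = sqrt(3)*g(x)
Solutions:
 g(x) = C1*exp(sqrt(3)*exp(-x))


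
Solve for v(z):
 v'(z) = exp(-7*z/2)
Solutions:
 v(z) = C1 - 2*exp(-7*z/2)/7


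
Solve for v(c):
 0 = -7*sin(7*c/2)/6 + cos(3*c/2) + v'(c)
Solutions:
 v(c) = C1 - 2*sin(3*c/2)/3 - cos(7*c/2)/3


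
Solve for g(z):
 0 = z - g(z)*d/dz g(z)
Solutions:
 g(z) = -sqrt(C1 + z^2)
 g(z) = sqrt(C1 + z^2)


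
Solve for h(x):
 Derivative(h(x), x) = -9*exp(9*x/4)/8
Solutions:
 h(x) = C1 - exp(9*x/4)/2


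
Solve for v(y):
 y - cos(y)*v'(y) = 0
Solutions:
 v(y) = C1 + Integral(y/cos(y), y)


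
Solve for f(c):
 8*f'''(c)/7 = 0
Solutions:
 f(c) = C1 + C2*c + C3*c^2


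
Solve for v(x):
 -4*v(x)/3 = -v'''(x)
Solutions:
 v(x) = C3*exp(6^(2/3)*x/3) + (C1*sin(2^(2/3)*3^(1/6)*x/2) + C2*cos(2^(2/3)*3^(1/6)*x/2))*exp(-6^(2/3)*x/6)


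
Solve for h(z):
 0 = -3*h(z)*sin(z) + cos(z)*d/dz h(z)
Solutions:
 h(z) = C1/cos(z)^3


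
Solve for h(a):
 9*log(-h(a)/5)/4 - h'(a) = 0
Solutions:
 -4*Integral(1/(log(-_y) - log(5)), (_y, h(a)))/9 = C1 - a


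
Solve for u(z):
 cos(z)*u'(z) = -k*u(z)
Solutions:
 u(z) = C1*exp(k*(log(sin(z) - 1) - log(sin(z) + 1))/2)


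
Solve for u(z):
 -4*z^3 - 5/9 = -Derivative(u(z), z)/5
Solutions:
 u(z) = C1 + 5*z^4 + 25*z/9


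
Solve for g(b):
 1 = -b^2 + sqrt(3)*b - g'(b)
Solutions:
 g(b) = C1 - b^3/3 + sqrt(3)*b^2/2 - b


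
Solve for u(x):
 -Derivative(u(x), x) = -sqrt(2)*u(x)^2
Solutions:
 u(x) = -1/(C1 + sqrt(2)*x)


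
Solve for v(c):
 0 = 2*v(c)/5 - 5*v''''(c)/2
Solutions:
 v(c) = C1*exp(-sqrt(10)*c/5) + C2*exp(sqrt(10)*c/5) + C3*sin(sqrt(10)*c/5) + C4*cos(sqrt(10)*c/5)


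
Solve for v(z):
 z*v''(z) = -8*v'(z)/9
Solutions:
 v(z) = C1 + C2*z^(1/9)


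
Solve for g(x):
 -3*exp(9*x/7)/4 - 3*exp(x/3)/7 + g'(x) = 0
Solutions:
 g(x) = C1 + 7*exp(9*x/7)/12 + 9*exp(x/3)/7


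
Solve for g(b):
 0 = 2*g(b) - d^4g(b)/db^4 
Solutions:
 g(b) = C1*exp(-2^(1/4)*b) + C2*exp(2^(1/4)*b) + C3*sin(2^(1/4)*b) + C4*cos(2^(1/4)*b)


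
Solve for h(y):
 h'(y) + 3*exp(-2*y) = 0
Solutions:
 h(y) = C1 + 3*exp(-2*y)/2


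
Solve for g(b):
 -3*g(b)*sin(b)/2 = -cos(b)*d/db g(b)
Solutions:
 g(b) = C1/cos(b)^(3/2)


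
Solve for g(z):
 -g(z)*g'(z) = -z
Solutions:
 g(z) = -sqrt(C1 + z^2)
 g(z) = sqrt(C1 + z^2)


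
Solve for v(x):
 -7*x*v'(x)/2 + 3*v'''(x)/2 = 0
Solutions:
 v(x) = C1 + Integral(C2*airyai(3^(2/3)*7^(1/3)*x/3) + C3*airybi(3^(2/3)*7^(1/3)*x/3), x)


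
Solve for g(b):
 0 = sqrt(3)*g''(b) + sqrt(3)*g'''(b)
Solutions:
 g(b) = C1 + C2*b + C3*exp(-b)


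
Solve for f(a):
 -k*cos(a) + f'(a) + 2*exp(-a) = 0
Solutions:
 f(a) = C1 + k*sin(a) + 2*exp(-a)


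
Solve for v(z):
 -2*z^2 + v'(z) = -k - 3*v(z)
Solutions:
 v(z) = C1*exp(-3*z) - k/3 + 2*z^2/3 - 4*z/9 + 4/27


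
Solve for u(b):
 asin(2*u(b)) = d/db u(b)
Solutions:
 Integral(1/asin(2*_y), (_y, u(b))) = C1 + b


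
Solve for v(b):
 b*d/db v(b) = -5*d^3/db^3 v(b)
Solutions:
 v(b) = C1 + Integral(C2*airyai(-5^(2/3)*b/5) + C3*airybi(-5^(2/3)*b/5), b)


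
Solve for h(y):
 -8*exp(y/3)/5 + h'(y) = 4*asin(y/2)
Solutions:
 h(y) = C1 + 4*y*asin(y/2) + 4*sqrt(4 - y^2) + 24*exp(y/3)/5


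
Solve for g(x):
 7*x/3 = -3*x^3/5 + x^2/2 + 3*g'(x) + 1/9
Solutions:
 g(x) = C1 + x^4/20 - x^3/18 + 7*x^2/18 - x/27


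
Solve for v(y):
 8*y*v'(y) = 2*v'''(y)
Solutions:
 v(y) = C1 + Integral(C2*airyai(2^(2/3)*y) + C3*airybi(2^(2/3)*y), y)


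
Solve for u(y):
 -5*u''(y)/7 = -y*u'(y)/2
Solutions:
 u(y) = C1 + C2*erfi(sqrt(35)*y/10)


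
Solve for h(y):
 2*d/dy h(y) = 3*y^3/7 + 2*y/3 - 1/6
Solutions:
 h(y) = C1 + 3*y^4/56 + y^2/6 - y/12


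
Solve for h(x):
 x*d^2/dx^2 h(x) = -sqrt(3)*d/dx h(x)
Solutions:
 h(x) = C1 + C2*x^(1 - sqrt(3))


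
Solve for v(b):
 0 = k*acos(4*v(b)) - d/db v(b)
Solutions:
 Integral(1/acos(4*_y), (_y, v(b))) = C1 + b*k


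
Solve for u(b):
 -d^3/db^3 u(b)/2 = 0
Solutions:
 u(b) = C1 + C2*b + C3*b^2


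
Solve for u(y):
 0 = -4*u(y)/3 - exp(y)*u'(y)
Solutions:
 u(y) = C1*exp(4*exp(-y)/3)


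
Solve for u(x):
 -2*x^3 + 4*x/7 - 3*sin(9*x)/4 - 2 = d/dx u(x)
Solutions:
 u(x) = C1 - x^4/2 + 2*x^2/7 - 2*x + cos(9*x)/12


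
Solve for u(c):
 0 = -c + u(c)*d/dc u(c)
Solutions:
 u(c) = -sqrt(C1 + c^2)
 u(c) = sqrt(C1 + c^2)


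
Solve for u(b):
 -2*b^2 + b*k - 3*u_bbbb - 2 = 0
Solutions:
 u(b) = C1 + C2*b + C3*b^2 + C4*b^3 - b^6/540 + b^5*k/360 - b^4/36


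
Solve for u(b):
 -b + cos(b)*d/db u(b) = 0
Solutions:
 u(b) = C1 + Integral(b/cos(b), b)


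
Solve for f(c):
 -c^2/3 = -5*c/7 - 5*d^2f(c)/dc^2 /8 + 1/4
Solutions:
 f(c) = C1 + C2*c + 2*c^4/45 - 4*c^3/21 + c^2/5


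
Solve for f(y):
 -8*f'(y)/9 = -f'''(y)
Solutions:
 f(y) = C1 + C2*exp(-2*sqrt(2)*y/3) + C3*exp(2*sqrt(2)*y/3)


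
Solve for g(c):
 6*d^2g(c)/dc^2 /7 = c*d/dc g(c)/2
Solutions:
 g(c) = C1 + C2*erfi(sqrt(42)*c/12)


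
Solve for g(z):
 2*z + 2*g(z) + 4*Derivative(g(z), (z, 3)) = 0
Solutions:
 g(z) = C3*exp(-2^(2/3)*z/2) - z + (C1*sin(2^(2/3)*sqrt(3)*z/4) + C2*cos(2^(2/3)*sqrt(3)*z/4))*exp(2^(2/3)*z/4)


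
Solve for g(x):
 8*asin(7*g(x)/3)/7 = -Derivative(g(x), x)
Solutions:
 Integral(1/asin(7*_y/3), (_y, g(x))) = C1 - 8*x/7


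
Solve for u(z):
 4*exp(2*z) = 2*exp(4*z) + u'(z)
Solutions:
 u(z) = C1 - exp(4*z)/2 + 2*exp(2*z)


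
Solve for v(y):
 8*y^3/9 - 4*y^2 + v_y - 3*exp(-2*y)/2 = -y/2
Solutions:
 v(y) = C1 - 2*y^4/9 + 4*y^3/3 - y^2/4 - 3*exp(-2*y)/4


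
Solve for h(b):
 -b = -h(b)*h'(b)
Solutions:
 h(b) = -sqrt(C1 + b^2)
 h(b) = sqrt(C1 + b^2)


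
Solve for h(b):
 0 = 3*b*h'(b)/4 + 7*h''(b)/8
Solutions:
 h(b) = C1 + C2*erf(sqrt(21)*b/7)


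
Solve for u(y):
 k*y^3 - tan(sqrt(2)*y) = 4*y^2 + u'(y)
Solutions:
 u(y) = C1 + k*y^4/4 - 4*y^3/3 + sqrt(2)*log(cos(sqrt(2)*y))/2


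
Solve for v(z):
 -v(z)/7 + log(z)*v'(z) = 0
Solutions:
 v(z) = C1*exp(li(z)/7)


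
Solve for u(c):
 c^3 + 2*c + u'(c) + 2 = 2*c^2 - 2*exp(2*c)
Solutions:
 u(c) = C1 - c^4/4 + 2*c^3/3 - c^2 - 2*c - exp(2*c)


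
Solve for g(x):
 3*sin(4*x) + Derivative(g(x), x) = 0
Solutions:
 g(x) = C1 + 3*cos(4*x)/4


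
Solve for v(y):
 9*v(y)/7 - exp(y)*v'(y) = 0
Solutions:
 v(y) = C1*exp(-9*exp(-y)/7)


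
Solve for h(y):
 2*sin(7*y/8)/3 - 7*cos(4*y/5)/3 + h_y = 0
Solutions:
 h(y) = C1 + 35*sin(4*y/5)/12 + 16*cos(7*y/8)/21


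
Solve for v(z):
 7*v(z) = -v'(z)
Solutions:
 v(z) = C1*exp(-7*z)


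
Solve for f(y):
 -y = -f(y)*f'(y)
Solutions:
 f(y) = -sqrt(C1 + y^2)
 f(y) = sqrt(C1 + y^2)


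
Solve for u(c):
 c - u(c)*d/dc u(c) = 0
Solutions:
 u(c) = -sqrt(C1 + c^2)
 u(c) = sqrt(C1 + c^2)


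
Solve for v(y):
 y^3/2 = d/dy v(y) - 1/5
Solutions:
 v(y) = C1 + y^4/8 + y/5


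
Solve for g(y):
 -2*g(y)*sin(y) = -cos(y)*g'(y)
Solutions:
 g(y) = C1/cos(y)^2


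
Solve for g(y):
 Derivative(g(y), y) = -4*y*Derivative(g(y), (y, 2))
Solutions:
 g(y) = C1 + C2*y^(3/4)


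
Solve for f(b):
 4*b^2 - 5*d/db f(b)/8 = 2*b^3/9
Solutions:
 f(b) = C1 - 4*b^4/45 + 32*b^3/15


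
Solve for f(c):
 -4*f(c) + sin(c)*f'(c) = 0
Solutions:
 f(c) = C1*(cos(c)^2 - 2*cos(c) + 1)/(cos(c)^2 + 2*cos(c) + 1)


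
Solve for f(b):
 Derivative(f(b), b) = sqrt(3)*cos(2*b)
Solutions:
 f(b) = C1 + sqrt(3)*sin(2*b)/2


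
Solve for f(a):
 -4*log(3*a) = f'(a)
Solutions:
 f(a) = C1 - 4*a*log(a) - a*log(81) + 4*a


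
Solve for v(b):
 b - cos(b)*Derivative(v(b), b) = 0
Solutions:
 v(b) = C1 + Integral(b/cos(b), b)


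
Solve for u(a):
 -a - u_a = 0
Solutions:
 u(a) = C1 - a^2/2


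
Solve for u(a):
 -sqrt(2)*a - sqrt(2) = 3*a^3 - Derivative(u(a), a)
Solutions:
 u(a) = C1 + 3*a^4/4 + sqrt(2)*a^2/2 + sqrt(2)*a


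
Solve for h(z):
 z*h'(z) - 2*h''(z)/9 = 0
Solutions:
 h(z) = C1 + C2*erfi(3*z/2)


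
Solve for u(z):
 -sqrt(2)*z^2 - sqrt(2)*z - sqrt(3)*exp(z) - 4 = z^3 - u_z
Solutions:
 u(z) = C1 + z^4/4 + sqrt(2)*z^3/3 + sqrt(2)*z^2/2 + 4*z + sqrt(3)*exp(z)


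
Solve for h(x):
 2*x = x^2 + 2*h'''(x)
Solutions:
 h(x) = C1 + C2*x + C3*x^2 - x^5/120 + x^4/24


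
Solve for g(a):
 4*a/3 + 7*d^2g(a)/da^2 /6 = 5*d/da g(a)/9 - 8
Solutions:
 g(a) = C1 + C2*exp(10*a/21) + 6*a^2/5 + 486*a/25


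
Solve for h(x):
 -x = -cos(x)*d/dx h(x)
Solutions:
 h(x) = C1 + Integral(x/cos(x), x)


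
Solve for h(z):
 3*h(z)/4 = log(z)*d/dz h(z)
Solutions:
 h(z) = C1*exp(3*li(z)/4)


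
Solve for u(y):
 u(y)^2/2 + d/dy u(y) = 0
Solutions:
 u(y) = 2/(C1 + y)


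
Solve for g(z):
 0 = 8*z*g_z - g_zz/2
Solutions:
 g(z) = C1 + C2*erfi(2*sqrt(2)*z)


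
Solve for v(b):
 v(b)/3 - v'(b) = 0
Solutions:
 v(b) = C1*exp(b/3)


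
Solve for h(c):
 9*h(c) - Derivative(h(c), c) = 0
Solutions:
 h(c) = C1*exp(9*c)


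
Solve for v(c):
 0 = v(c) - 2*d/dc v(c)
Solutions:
 v(c) = C1*exp(c/2)


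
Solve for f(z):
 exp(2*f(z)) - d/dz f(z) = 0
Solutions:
 f(z) = log(-sqrt(-1/(C1 + z))) - log(2)/2
 f(z) = log(-1/(C1 + z))/2 - log(2)/2


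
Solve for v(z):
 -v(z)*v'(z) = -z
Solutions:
 v(z) = -sqrt(C1 + z^2)
 v(z) = sqrt(C1 + z^2)


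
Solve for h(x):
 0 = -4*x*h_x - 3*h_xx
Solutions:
 h(x) = C1 + C2*erf(sqrt(6)*x/3)


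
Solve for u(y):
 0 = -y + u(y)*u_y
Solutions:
 u(y) = -sqrt(C1 + y^2)
 u(y) = sqrt(C1 + y^2)


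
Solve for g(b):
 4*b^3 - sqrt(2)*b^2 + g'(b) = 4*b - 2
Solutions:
 g(b) = C1 - b^4 + sqrt(2)*b^3/3 + 2*b^2 - 2*b


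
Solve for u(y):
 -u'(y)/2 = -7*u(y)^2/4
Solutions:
 u(y) = -2/(C1 + 7*y)


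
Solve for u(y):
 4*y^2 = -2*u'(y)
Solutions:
 u(y) = C1 - 2*y^3/3


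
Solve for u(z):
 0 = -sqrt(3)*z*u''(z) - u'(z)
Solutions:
 u(z) = C1 + C2*z^(1 - sqrt(3)/3)


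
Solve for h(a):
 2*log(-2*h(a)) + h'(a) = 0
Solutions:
 Integral(1/(log(-_y) + log(2)), (_y, h(a)))/2 = C1 - a


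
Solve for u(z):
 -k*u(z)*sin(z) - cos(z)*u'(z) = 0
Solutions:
 u(z) = C1*exp(k*log(cos(z)))


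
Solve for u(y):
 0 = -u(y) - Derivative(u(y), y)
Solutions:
 u(y) = C1*exp(-y)


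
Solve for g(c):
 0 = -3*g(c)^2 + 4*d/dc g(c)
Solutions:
 g(c) = -4/(C1 + 3*c)


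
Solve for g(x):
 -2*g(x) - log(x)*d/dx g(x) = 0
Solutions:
 g(x) = C1*exp(-2*li(x))


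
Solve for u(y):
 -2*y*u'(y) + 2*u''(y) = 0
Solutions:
 u(y) = C1 + C2*erfi(sqrt(2)*y/2)


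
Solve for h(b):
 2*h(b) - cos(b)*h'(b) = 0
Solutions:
 h(b) = C1*(sin(b) + 1)/(sin(b) - 1)


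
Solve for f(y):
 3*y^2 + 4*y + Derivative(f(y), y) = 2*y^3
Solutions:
 f(y) = C1 + y^4/2 - y^3 - 2*y^2


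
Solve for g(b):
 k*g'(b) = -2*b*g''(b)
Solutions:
 g(b) = C1 + b^(1 - re(k)/2)*(C2*sin(log(b)*Abs(im(k))/2) + C3*cos(log(b)*im(k)/2))


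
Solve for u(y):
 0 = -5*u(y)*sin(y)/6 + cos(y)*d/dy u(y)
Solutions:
 u(y) = C1/cos(y)^(5/6)


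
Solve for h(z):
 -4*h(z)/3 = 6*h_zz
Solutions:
 h(z) = C1*sin(sqrt(2)*z/3) + C2*cos(sqrt(2)*z/3)


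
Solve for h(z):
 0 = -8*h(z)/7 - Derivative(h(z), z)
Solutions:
 h(z) = C1*exp(-8*z/7)


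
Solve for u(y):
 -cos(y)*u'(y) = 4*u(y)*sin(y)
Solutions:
 u(y) = C1*cos(y)^4


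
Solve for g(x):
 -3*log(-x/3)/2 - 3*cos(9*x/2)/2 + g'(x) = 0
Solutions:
 g(x) = C1 + 3*x*log(-x)/2 - 3*x*log(3)/2 - 3*x/2 + sin(9*x/2)/3


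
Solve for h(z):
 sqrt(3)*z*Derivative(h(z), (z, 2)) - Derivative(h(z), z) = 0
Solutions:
 h(z) = C1 + C2*z^(sqrt(3)/3 + 1)


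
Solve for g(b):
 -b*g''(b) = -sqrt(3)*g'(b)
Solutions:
 g(b) = C1 + C2*b^(1 + sqrt(3))


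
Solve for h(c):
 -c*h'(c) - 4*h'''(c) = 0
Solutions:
 h(c) = C1 + Integral(C2*airyai(-2^(1/3)*c/2) + C3*airybi(-2^(1/3)*c/2), c)


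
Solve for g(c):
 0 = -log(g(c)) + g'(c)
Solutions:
 li(g(c)) = C1 + c


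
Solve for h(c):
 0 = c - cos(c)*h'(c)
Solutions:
 h(c) = C1 + Integral(c/cos(c), c)


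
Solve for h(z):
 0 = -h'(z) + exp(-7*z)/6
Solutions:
 h(z) = C1 - exp(-7*z)/42


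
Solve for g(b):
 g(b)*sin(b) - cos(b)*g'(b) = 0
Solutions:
 g(b) = C1/cos(b)


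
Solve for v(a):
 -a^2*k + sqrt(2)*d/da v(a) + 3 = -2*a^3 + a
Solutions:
 v(a) = C1 - sqrt(2)*a^4/4 + sqrt(2)*a^3*k/6 + sqrt(2)*a^2/4 - 3*sqrt(2)*a/2


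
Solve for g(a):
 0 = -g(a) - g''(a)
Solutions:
 g(a) = C1*sin(a) + C2*cos(a)


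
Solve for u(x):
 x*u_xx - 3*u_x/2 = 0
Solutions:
 u(x) = C1 + C2*x^(5/2)


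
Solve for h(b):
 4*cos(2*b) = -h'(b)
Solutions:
 h(b) = C1 - 2*sin(2*b)


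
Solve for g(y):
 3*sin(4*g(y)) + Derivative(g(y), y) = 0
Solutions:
 g(y) = -acos((-C1 - exp(24*y))/(C1 - exp(24*y)))/4 + pi/2
 g(y) = acos((-C1 - exp(24*y))/(C1 - exp(24*y)))/4


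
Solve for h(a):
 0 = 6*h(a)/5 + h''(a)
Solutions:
 h(a) = C1*sin(sqrt(30)*a/5) + C2*cos(sqrt(30)*a/5)


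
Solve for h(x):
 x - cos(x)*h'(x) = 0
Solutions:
 h(x) = C1 + Integral(x/cos(x), x)


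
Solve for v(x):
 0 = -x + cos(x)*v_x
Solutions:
 v(x) = C1 + Integral(x/cos(x), x)


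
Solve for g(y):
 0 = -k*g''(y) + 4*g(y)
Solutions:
 g(y) = C1*exp(-2*y*sqrt(1/k)) + C2*exp(2*y*sqrt(1/k))


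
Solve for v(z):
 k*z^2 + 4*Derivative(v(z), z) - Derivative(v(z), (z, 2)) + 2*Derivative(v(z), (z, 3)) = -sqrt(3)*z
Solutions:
 v(z) = C1 - k*z^3/12 - k*z^2/16 + 7*k*z/32 - sqrt(3)*z^2/8 - sqrt(3)*z/16 + (C2*sin(sqrt(31)*z/4) + C3*cos(sqrt(31)*z/4))*exp(z/4)


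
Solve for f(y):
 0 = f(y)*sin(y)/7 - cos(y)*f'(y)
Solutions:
 f(y) = C1/cos(y)^(1/7)


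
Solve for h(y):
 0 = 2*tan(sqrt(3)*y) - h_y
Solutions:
 h(y) = C1 - 2*sqrt(3)*log(cos(sqrt(3)*y))/3


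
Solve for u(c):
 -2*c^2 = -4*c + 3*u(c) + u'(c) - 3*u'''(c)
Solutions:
 u(c) = C1*exp(-2^(1/3)*c*(2/(5*sqrt(29) + 27)^(1/3) + 2^(1/3)*(5*sqrt(29) + 27)^(1/3))/12)*sin(2^(1/3)*sqrt(3)*c*(-2^(1/3)*(5*sqrt(29) + 27)^(1/3) + 2/(5*sqrt(29) + 27)^(1/3))/12) + C2*exp(-2^(1/3)*c*(2/(5*sqrt(29) + 27)^(1/3) + 2^(1/3)*(5*sqrt(29) + 27)^(1/3))/12)*cos(2^(1/3)*sqrt(3)*c*(-2^(1/3)*(5*sqrt(29) + 27)^(1/3) + 2/(5*sqrt(29) + 27)^(1/3))/12) + C3*exp(2^(1/3)*c*(2/(5*sqrt(29) + 27)^(1/3) + 2^(1/3)*(5*sqrt(29) + 27)^(1/3))/6) - 2*c^2/3 + 16*c/9 - 16/27


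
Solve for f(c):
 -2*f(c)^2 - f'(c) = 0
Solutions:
 f(c) = 1/(C1 + 2*c)


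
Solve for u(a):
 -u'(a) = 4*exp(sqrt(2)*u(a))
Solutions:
 u(a) = sqrt(2)*(2*log(1/(C1 + 4*a)) - log(2))/4


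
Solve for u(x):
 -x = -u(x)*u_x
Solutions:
 u(x) = -sqrt(C1 + x^2)
 u(x) = sqrt(C1 + x^2)


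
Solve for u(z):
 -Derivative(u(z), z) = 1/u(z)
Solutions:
 u(z) = -sqrt(C1 - 2*z)
 u(z) = sqrt(C1 - 2*z)


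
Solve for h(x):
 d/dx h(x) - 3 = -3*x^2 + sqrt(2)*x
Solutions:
 h(x) = C1 - x^3 + sqrt(2)*x^2/2 + 3*x


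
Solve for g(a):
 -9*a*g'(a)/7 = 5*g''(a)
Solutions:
 g(a) = C1 + C2*erf(3*sqrt(70)*a/70)


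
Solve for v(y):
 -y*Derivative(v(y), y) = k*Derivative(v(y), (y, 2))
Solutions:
 v(y) = C1 + C2*sqrt(k)*erf(sqrt(2)*y*sqrt(1/k)/2)


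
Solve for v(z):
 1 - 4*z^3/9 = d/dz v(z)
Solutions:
 v(z) = C1 - z^4/9 + z


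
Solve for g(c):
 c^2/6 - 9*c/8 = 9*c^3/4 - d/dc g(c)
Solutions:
 g(c) = C1 + 9*c^4/16 - c^3/18 + 9*c^2/16


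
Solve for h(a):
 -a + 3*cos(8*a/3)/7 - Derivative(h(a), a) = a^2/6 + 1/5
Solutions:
 h(a) = C1 - a^3/18 - a^2/2 - a/5 + 9*sin(8*a/3)/56


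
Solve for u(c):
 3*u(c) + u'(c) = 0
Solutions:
 u(c) = C1*exp(-3*c)


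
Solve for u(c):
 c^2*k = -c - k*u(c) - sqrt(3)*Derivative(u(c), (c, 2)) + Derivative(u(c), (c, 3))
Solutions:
 u(c) = C1*exp(c*(-3^(1/3)*(-9*k/2 + sqrt((9*k + 2*sqrt(3))^2 - 12)/2 - sqrt(3))^(1/3) + sqrt(3) - 3^(2/3)/(-9*k/2 + sqrt((9*k + 2*sqrt(3))^2 - 12)/2 - sqrt(3))^(1/3))/3) + C2*exp(c*(3^(1/3)*(-9*k/2 + sqrt((9*k + 2*sqrt(3))^2 - 12)/2 - sqrt(3))^(1/3)/6 - 3^(5/6)*I*(-9*k/2 + sqrt((9*k + 2*sqrt(3))^2 - 12)/2 - sqrt(3))^(1/3)/6 + sqrt(3)/3 - 2/((-3^(1/3) + 3^(5/6)*I)*(-9*k/2 + sqrt((9*k + 2*sqrt(3))^2 - 12)/2 - sqrt(3))^(1/3)))) + C3*exp(c*(3^(1/3)*(-9*k/2 + sqrt((9*k + 2*sqrt(3))^2 - 12)/2 - sqrt(3))^(1/3)/6 + 3^(5/6)*I*(-9*k/2 + sqrt((9*k + 2*sqrt(3))^2 - 12)/2 - sqrt(3))^(1/3)/6 + sqrt(3)/3 + 2/((3^(1/3) + 3^(5/6)*I)*(-9*k/2 + sqrt((9*k + 2*sqrt(3))^2 - 12)/2 - sqrt(3))^(1/3)))) - c^2 - c/k + 2*sqrt(3)/k


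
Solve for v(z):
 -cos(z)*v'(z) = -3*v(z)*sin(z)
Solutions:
 v(z) = C1/cos(z)^3


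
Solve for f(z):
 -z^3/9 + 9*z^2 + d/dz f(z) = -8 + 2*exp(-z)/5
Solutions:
 f(z) = C1 + z^4/36 - 3*z^3 - 8*z - 2*exp(-z)/5


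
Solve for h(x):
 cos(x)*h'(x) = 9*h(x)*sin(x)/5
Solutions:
 h(x) = C1/cos(x)^(9/5)


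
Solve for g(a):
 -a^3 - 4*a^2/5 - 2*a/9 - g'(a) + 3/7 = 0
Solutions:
 g(a) = C1 - a^4/4 - 4*a^3/15 - a^2/9 + 3*a/7


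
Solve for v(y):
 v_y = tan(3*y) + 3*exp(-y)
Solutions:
 v(y) = C1 + log(tan(3*y)^2 + 1)/6 - 3*exp(-y)


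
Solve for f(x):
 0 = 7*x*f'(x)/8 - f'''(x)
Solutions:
 f(x) = C1 + Integral(C2*airyai(7^(1/3)*x/2) + C3*airybi(7^(1/3)*x/2), x)


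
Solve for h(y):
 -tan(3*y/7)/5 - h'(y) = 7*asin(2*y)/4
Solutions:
 h(y) = C1 - 7*y*asin(2*y)/4 - 7*sqrt(1 - 4*y^2)/8 + 7*log(cos(3*y/7))/15


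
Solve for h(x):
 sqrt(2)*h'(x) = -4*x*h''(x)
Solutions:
 h(x) = C1 + C2*x^(1 - sqrt(2)/4)


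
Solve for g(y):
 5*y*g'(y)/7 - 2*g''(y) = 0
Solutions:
 g(y) = C1 + C2*erfi(sqrt(35)*y/14)


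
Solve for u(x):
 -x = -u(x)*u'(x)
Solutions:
 u(x) = -sqrt(C1 + x^2)
 u(x) = sqrt(C1 + x^2)


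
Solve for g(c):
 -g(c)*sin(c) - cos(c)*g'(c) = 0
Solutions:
 g(c) = C1*cos(c)


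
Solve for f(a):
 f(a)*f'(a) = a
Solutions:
 f(a) = -sqrt(C1 + a^2)
 f(a) = sqrt(C1 + a^2)


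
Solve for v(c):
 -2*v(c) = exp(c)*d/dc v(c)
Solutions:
 v(c) = C1*exp(2*exp(-c))


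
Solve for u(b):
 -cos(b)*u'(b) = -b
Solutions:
 u(b) = C1 + Integral(b/cos(b), b)


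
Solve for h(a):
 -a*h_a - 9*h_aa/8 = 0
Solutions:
 h(a) = C1 + C2*erf(2*a/3)


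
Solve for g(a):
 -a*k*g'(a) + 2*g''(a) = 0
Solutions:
 g(a) = Piecewise((-sqrt(pi)*C1*erf(a*sqrt(-k)/2)/sqrt(-k) - C2, (k > 0) | (k < 0)), (-C1*a - C2, True))


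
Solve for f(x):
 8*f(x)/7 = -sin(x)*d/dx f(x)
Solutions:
 f(x) = C1*(cos(x) + 1)^(4/7)/(cos(x) - 1)^(4/7)


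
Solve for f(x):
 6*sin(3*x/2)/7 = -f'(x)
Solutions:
 f(x) = C1 + 4*cos(3*x/2)/7


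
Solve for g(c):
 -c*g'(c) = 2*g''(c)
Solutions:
 g(c) = C1 + C2*erf(c/2)


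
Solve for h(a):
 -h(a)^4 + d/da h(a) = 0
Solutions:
 h(a) = (-1/(C1 + 3*a))^(1/3)
 h(a) = (-1/(C1 + a))^(1/3)*(-3^(2/3) - 3*3^(1/6)*I)/6
 h(a) = (-1/(C1 + a))^(1/3)*(-3^(2/3) + 3*3^(1/6)*I)/6


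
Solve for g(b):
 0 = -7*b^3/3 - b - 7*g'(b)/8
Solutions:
 g(b) = C1 - 2*b^4/3 - 4*b^2/7


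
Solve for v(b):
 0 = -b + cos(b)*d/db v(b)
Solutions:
 v(b) = C1 + Integral(b/cos(b), b)


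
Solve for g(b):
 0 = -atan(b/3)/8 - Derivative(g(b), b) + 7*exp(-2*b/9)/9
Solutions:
 g(b) = C1 - b*atan(b/3)/8 + 3*log(b^2 + 9)/16 - 7*exp(-2*b/9)/2


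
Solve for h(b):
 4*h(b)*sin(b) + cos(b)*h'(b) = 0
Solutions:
 h(b) = C1*cos(b)^4


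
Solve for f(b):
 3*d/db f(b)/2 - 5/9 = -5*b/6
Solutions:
 f(b) = C1 - 5*b^2/18 + 10*b/27


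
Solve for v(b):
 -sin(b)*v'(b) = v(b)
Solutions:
 v(b) = C1*sqrt(cos(b) + 1)/sqrt(cos(b) - 1)


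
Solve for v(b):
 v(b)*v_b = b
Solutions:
 v(b) = -sqrt(C1 + b^2)
 v(b) = sqrt(C1 + b^2)


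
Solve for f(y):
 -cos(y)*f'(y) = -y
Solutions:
 f(y) = C1 + Integral(y/cos(y), y)


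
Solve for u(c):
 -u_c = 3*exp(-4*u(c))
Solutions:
 u(c) = log(-I*(C1 - 12*c)^(1/4))
 u(c) = log(I*(C1 - 12*c)^(1/4))
 u(c) = log(-(C1 - 12*c)^(1/4))
 u(c) = log(C1 - 12*c)/4


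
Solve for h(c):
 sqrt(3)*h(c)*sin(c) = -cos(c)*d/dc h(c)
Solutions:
 h(c) = C1*cos(c)^(sqrt(3))


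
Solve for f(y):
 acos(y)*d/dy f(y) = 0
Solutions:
 f(y) = C1


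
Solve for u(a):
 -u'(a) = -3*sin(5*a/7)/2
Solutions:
 u(a) = C1 - 21*cos(5*a/7)/10


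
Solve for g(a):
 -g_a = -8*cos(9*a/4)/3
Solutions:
 g(a) = C1 + 32*sin(9*a/4)/27


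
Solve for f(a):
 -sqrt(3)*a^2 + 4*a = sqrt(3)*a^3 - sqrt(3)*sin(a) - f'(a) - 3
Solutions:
 f(a) = C1 + sqrt(3)*a^4/4 + sqrt(3)*a^3/3 - 2*a^2 - 3*a + sqrt(3)*cos(a)


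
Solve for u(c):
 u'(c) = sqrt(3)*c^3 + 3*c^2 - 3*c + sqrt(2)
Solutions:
 u(c) = C1 + sqrt(3)*c^4/4 + c^3 - 3*c^2/2 + sqrt(2)*c


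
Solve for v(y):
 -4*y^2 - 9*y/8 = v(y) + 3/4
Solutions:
 v(y) = -4*y^2 - 9*y/8 - 3/4


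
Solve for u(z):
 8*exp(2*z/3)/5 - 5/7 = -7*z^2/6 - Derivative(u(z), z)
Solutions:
 u(z) = C1 - 7*z^3/18 + 5*z/7 - 12*exp(2*z/3)/5


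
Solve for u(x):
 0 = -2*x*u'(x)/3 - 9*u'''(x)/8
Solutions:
 u(x) = C1 + Integral(C2*airyai(-2*2^(1/3)*x/3) + C3*airybi(-2*2^(1/3)*x/3), x)


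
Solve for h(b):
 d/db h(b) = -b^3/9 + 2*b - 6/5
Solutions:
 h(b) = C1 - b^4/36 + b^2 - 6*b/5


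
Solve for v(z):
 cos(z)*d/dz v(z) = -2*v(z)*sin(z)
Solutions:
 v(z) = C1*cos(z)^2


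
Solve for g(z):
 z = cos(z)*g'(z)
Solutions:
 g(z) = C1 + Integral(z/cos(z), z)


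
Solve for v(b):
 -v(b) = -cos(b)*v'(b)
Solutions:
 v(b) = C1*sqrt(sin(b) + 1)/sqrt(sin(b) - 1)


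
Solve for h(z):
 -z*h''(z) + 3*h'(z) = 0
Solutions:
 h(z) = C1 + C2*z^4


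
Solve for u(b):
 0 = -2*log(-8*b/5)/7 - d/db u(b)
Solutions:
 u(b) = C1 - 2*b*log(-b)/7 + 2*b*(-3*log(2) + 1 + log(5))/7


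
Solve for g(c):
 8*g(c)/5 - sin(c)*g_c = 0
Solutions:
 g(c) = C1*(cos(c) - 1)^(4/5)/(cos(c) + 1)^(4/5)


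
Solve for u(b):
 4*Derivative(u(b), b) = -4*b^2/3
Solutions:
 u(b) = C1 - b^3/9


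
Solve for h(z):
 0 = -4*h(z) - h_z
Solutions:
 h(z) = C1*exp(-4*z)


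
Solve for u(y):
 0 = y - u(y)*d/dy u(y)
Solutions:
 u(y) = -sqrt(C1 + y^2)
 u(y) = sqrt(C1 + y^2)


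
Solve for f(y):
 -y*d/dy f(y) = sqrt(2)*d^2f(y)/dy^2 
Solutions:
 f(y) = C1 + C2*erf(2^(1/4)*y/2)


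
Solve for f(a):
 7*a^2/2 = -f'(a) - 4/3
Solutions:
 f(a) = C1 - 7*a^3/6 - 4*a/3


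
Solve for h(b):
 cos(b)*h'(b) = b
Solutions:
 h(b) = C1 + Integral(b/cos(b), b)


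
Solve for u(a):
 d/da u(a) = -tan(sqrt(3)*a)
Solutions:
 u(a) = C1 + sqrt(3)*log(cos(sqrt(3)*a))/3


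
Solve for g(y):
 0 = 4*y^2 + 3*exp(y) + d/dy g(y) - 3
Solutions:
 g(y) = C1 - 4*y^3/3 + 3*y - 3*exp(y)


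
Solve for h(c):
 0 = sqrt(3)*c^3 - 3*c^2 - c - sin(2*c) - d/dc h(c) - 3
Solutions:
 h(c) = C1 + sqrt(3)*c^4/4 - c^3 - c^2/2 - 3*c + cos(2*c)/2


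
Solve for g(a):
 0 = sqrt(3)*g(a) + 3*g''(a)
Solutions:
 g(a) = C1*sin(3^(3/4)*a/3) + C2*cos(3^(3/4)*a/3)


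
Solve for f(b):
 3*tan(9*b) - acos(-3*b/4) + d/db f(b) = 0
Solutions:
 f(b) = C1 + b*acos(-3*b/4) + sqrt(16 - 9*b^2)/3 + log(cos(9*b))/3


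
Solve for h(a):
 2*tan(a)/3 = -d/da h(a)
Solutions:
 h(a) = C1 + 2*log(cos(a))/3


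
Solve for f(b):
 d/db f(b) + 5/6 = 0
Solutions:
 f(b) = C1 - 5*b/6


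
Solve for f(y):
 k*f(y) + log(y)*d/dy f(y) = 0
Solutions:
 f(y) = C1*exp(-k*li(y))


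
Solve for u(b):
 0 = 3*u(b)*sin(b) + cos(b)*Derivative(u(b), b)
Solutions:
 u(b) = C1*cos(b)^3


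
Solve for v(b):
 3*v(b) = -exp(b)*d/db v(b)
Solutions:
 v(b) = C1*exp(3*exp(-b))


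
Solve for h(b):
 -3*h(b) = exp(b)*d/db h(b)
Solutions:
 h(b) = C1*exp(3*exp(-b))


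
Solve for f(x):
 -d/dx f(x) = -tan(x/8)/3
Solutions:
 f(x) = C1 - 8*log(cos(x/8))/3


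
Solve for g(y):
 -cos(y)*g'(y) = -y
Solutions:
 g(y) = C1 + Integral(y/cos(y), y)


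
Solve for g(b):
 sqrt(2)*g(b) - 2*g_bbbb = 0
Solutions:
 g(b) = C1*exp(-2^(7/8)*b/2) + C2*exp(2^(7/8)*b/2) + C3*sin(2^(7/8)*b/2) + C4*cos(2^(7/8)*b/2)


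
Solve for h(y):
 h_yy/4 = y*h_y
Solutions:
 h(y) = C1 + C2*erfi(sqrt(2)*y)


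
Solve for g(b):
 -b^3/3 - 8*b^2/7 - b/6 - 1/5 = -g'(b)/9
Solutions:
 g(b) = C1 + 3*b^4/4 + 24*b^3/7 + 3*b^2/4 + 9*b/5


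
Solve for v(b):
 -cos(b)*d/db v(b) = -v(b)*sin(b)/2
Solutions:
 v(b) = C1/sqrt(cos(b))


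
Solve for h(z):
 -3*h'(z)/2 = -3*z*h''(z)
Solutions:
 h(z) = C1 + C2*z^(3/2)


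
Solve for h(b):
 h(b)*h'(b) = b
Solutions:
 h(b) = -sqrt(C1 + b^2)
 h(b) = sqrt(C1 + b^2)


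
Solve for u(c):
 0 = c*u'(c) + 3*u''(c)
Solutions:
 u(c) = C1 + C2*erf(sqrt(6)*c/6)


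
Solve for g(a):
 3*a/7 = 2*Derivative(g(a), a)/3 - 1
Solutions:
 g(a) = C1 + 9*a^2/28 + 3*a/2


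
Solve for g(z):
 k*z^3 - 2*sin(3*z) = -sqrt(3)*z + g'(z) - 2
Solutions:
 g(z) = C1 + k*z^4/4 + sqrt(3)*z^2/2 + 2*z + 2*cos(3*z)/3


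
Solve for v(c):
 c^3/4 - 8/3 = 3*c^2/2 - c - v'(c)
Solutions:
 v(c) = C1 - c^4/16 + c^3/2 - c^2/2 + 8*c/3


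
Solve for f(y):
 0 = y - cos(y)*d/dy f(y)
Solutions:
 f(y) = C1 + Integral(y/cos(y), y)


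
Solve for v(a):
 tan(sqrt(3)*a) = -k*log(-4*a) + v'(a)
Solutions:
 v(a) = C1 + a*k*(log(-a) - 1) + 2*a*k*log(2) - sqrt(3)*log(cos(sqrt(3)*a))/3


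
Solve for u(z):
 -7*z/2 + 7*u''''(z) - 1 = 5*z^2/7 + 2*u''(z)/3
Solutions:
 u(z) = C1 + C2*z + C3*exp(-sqrt(42)*z/21) + C4*exp(sqrt(42)*z/21) - 5*z^4/56 - 7*z^3/8 - 12*z^2


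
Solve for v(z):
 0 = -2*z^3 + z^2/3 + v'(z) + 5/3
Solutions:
 v(z) = C1 + z^4/2 - z^3/9 - 5*z/3


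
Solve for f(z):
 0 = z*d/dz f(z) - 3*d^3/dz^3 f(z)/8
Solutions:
 f(z) = C1 + Integral(C2*airyai(2*3^(2/3)*z/3) + C3*airybi(2*3^(2/3)*z/3), z)


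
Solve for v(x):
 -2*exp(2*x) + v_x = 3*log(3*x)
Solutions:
 v(x) = C1 + 3*x*log(x) + 3*x*(-1 + log(3)) + exp(2*x)


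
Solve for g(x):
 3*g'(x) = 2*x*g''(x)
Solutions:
 g(x) = C1 + C2*x^(5/2)


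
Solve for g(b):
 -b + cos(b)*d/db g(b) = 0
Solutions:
 g(b) = C1 + Integral(b/cos(b), b)


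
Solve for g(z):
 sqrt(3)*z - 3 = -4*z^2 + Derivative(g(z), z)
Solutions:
 g(z) = C1 + 4*z^3/3 + sqrt(3)*z^2/2 - 3*z


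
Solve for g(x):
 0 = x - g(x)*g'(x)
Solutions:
 g(x) = -sqrt(C1 + x^2)
 g(x) = sqrt(C1 + x^2)


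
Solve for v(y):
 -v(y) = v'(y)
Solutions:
 v(y) = C1*exp(-y)


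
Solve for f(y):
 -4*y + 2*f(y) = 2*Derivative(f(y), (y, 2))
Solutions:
 f(y) = C1*exp(-y) + C2*exp(y) + 2*y


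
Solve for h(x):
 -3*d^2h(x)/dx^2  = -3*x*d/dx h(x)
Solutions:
 h(x) = C1 + C2*erfi(sqrt(2)*x/2)


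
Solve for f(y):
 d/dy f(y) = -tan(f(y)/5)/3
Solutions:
 f(y) = -5*asin(C1*exp(-y/15)) + 5*pi
 f(y) = 5*asin(C1*exp(-y/15))


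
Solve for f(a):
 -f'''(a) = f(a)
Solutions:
 f(a) = C3*exp(-a) + (C1*sin(sqrt(3)*a/2) + C2*cos(sqrt(3)*a/2))*exp(a/2)


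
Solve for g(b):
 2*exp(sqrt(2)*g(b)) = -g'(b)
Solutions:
 g(b) = sqrt(2)*(2*log(1/(C1 + 2*b)) - log(2))/4


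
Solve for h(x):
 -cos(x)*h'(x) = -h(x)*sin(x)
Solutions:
 h(x) = C1/cos(x)


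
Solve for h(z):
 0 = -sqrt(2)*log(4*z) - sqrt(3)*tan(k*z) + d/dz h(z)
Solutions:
 h(z) = C1 + sqrt(2)*z*(log(z) - 1) + 2*sqrt(2)*z*log(2) + sqrt(3)*Piecewise((-log(cos(k*z))/k, Ne(k, 0)), (0, True))


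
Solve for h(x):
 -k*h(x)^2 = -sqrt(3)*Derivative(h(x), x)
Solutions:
 h(x) = -3/(C1 + sqrt(3)*k*x)


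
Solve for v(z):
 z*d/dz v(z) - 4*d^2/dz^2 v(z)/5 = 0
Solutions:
 v(z) = C1 + C2*erfi(sqrt(10)*z/4)


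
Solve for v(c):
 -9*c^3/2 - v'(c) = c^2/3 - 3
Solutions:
 v(c) = C1 - 9*c^4/8 - c^3/9 + 3*c


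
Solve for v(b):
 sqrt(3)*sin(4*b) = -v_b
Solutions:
 v(b) = C1 + sqrt(3)*cos(4*b)/4


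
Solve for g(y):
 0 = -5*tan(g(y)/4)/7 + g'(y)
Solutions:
 g(y) = -4*asin(C1*exp(5*y/28)) + 4*pi
 g(y) = 4*asin(C1*exp(5*y/28))


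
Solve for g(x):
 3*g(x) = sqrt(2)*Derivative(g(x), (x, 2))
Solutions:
 g(x) = C1*exp(-2^(3/4)*sqrt(3)*x/2) + C2*exp(2^(3/4)*sqrt(3)*x/2)


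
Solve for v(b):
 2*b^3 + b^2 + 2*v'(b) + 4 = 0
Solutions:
 v(b) = C1 - b^4/4 - b^3/6 - 2*b


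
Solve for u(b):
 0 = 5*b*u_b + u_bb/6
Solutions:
 u(b) = C1 + C2*erf(sqrt(15)*b)


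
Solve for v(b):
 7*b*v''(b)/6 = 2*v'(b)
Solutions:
 v(b) = C1 + C2*b^(19/7)


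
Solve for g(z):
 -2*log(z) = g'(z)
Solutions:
 g(z) = C1 - 2*z*log(z) + 2*z


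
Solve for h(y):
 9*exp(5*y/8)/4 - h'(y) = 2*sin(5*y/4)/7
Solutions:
 h(y) = C1 + 18*exp(5*y/8)/5 + 8*cos(5*y/4)/35


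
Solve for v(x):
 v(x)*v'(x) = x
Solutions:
 v(x) = -sqrt(C1 + x^2)
 v(x) = sqrt(C1 + x^2)


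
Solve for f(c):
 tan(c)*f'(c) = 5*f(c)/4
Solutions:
 f(c) = C1*sin(c)^(5/4)


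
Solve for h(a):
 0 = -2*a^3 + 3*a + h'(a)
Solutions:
 h(a) = C1 + a^4/2 - 3*a^2/2


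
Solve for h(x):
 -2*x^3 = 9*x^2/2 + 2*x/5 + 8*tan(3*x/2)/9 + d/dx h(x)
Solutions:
 h(x) = C1 - x^4/2 - 3*x^3/2 - x^2/5 + 16*log(cos(3*x/2))/27


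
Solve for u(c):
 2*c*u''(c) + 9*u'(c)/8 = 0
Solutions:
 u(c) = C1 + C2*c^(7/16)


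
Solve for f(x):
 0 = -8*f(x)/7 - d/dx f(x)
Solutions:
 f(x) = C1*exp(-8*x/7)


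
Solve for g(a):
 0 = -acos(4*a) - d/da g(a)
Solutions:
 g(a) = C1 - a*acos(4*a) + sqrt(1 - 16*a^2)/4


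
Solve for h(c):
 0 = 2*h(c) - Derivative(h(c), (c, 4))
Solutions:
 h(c) = C1*exp(-2^(1/4)*c) + C2*exp(2^(1/4)*c) + C3*sin(2^(1/4)*c) + C4*cos(2^(1/4)*c)


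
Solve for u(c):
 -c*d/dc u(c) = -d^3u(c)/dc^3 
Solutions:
 u(c) = C1 + Integral(C2*airyai(c) + C3*airybi(c), c)


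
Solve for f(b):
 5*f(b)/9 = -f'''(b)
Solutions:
 f(b) = C3*exp(-15^(1/3)*b/3) + (C1*sin(3^(5/6)*5^(1/3)*b/6) + C2*cos(3^(5/6)*5^(1/3)*b/6))*exp(15^(1/3)*b/6)


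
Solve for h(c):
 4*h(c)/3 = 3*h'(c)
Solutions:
 h(c) = C1*exp(4*c/9)


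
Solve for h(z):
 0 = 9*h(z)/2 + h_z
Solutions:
 h(z) = C1*exp(-9*z/2)


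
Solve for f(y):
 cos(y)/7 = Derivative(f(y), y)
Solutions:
 f(y) = C1 + sin(y)/7


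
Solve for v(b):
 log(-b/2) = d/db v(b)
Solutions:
 v(b) = C1 + b*log(-b) + b*(-1 - log(2))


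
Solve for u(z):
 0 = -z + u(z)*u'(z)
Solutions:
 u(z) = -sqrt(C1 + z^2)
 u(z) = sqrt(C1 + z^2)


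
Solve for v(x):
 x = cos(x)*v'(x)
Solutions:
 v(x) = C1 + Integral(x/cos(x), x)


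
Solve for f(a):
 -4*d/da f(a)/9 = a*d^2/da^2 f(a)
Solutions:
 f(a) = C1 + C2*a^(5/9)


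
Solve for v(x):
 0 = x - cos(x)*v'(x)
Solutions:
 v(x) = C1 + Integral(x/cos(x), x)


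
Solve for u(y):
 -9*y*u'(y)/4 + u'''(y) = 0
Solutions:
 u(y) = C1 + Integral(C2*airyai(2^(1/3)*3^(2/3)*y/2) + C3*airybi(2^(1/3)*3^(2/3)*y/2), y)


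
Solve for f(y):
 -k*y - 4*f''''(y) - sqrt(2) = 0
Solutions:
 f(y) = C1 + C2*y + C3*y^2 + C4*y^3 - k*y^5/480 - sqrt(2)*y^4/96


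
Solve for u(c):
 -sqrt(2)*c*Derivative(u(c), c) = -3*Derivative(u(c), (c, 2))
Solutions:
 u(c) = C1 + C2*erfi(2^(3/4)*sqrt(3)*c/6)


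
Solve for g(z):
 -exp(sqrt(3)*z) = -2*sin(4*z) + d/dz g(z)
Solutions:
 g(z) = C1 - sqrt(3)*exp(sqrt(3)*z)/3 - cos(4*z)/2


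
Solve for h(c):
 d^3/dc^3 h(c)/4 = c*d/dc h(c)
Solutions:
 h(c) = C1 + Integral(C2*airyai(2^(2/3)*c) + C3*airybi(2^(2/3)*c), c)


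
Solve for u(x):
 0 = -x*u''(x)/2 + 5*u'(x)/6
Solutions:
 u(x) = C1 + C2*x^(8/3)


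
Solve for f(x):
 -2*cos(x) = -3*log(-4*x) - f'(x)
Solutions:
 f(x) = C1 - 3*x*log(-x) - 6*x*log(2) + 3*x + 2*sin(x)


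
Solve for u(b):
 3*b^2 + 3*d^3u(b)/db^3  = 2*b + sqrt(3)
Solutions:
 u(b) = C1 + C2*b + C3*b^2 - b^5/60 + b^4/36 + sqrt(3)*b^3/18


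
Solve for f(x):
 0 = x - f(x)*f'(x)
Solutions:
 f(x) = -sqrt(C1 + x^2)
 f(x) = sqrt(C1 + x^2)


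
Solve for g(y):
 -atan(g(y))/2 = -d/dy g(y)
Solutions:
 Integral(1/atan(_y), (_y, g(y))) = C1 + y/2


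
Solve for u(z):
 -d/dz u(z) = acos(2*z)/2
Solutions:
 u(z) = C1 - z*acos(2*z)/2 + sqrt(1 - 4*z^2)/4


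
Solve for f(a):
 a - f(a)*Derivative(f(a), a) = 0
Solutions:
 f(a) = -sqrt(C1 + a^2)
 f(a) = sqrt(C1 + a^2)


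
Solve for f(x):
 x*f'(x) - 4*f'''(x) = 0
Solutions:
 f(x) = C1 + Integral(C2*airyai(2^(1/3)*x/2) + C3*airybi(2^(1/3)*x/2), x)


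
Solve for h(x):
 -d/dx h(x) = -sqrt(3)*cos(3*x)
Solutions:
 h(x) = C1 + sqrt(3)*sin(3*x)/3


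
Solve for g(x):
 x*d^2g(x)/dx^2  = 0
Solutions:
 g(x) = C1 + C2*x


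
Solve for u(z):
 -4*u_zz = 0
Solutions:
 u(z) = C1 + C2*z


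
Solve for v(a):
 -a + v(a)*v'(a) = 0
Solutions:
 v(a) = -sqrt(C1 + a^2)
 v(a) = sqrt(C1 + a^2)


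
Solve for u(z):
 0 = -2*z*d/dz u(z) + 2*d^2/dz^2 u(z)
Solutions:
 u(z) = C1 + C2*erfi(sqrt(2)*z/2)


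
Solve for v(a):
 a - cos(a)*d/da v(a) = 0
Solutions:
 v(a) = C1 + Integral(a/cos(a), a)


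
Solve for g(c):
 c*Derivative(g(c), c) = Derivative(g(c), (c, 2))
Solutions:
 g(c) = C1 + C2*erfi(sqrt(2)*c/2)


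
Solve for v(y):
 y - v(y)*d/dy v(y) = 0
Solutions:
 v(y) = -sqrt(C1 + y^2)
 v(y) = sqrt(C1 + y^2)


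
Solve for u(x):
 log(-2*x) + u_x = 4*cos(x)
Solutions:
 u(x) = C1 - x*log(-x) - x*log(2) + x + 4*sin(x)


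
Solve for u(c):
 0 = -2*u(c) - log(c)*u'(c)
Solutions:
 u(c) = C1*exp(-2*li(c))


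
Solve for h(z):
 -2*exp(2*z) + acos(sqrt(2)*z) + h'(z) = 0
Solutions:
 h(z) = C1 - z*acos(sqrt(2)*z) + sqrt(2)*sqrt(1 - 2*z^2)/2 + exp(2*z)


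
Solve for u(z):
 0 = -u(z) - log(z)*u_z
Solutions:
 u(z) = C1*exp(-li(z))


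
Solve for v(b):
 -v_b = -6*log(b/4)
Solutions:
 v(b) = C1 + 6*b*log(b) - b*log(4096) - 6*b


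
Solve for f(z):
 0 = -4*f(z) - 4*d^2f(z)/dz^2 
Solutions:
 f(z) = C1*sin(z) + C2*cos(z)


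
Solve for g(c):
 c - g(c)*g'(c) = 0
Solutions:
 g(c) = -sqrt(C1 + c^2)
 g(c) = sqrt(C1 + c^2)


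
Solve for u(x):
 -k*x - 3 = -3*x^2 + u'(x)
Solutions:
 u(x) = C1 - k*x^2/2 + x^3 - 3*x


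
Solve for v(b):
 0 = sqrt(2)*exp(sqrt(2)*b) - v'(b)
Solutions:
 v(b) = C1 + exp(sqrt(2)*b)


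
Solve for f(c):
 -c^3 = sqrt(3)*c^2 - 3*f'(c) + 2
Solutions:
 f(c) = C1 + c^4/12 + sqrt(3)*c^3/9 + 2*c/3


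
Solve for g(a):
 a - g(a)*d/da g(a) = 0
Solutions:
 g(a) = -sqrt(C1 + a^2)
 g(a) = sqrt(C1 + a^2)


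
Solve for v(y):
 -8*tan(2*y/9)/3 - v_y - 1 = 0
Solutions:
 v(y) = C1 - y + 12*log(cos(2*y/9))


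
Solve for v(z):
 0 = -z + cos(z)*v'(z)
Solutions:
 v(z) = C1 + Integral(z/cos(z), z)


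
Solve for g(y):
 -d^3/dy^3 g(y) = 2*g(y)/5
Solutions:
 g(y) = C3*exp(-2^(1/3)*5^(2/3)*y/5) + (C1*sin(2^(1/3)*sqrt(3)*5^(2/3)*y/10) + C2*cos(2^(1/3)*sqrt(3)*5^(2/3)*y/10))*exp(2^(1/3)*5^(2/3)*y/10)


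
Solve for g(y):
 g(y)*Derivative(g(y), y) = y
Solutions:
 g(y) = -sqrt(C1 + y^2)
 g(y) = sqrt(C1 + y^2)


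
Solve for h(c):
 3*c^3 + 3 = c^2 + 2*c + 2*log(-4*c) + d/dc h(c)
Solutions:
 h(c) = C1 + 3*c^4/4 - c^3/3 - c^2 - 2*c*log(-c) + c*(5 - 4*log(2))
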